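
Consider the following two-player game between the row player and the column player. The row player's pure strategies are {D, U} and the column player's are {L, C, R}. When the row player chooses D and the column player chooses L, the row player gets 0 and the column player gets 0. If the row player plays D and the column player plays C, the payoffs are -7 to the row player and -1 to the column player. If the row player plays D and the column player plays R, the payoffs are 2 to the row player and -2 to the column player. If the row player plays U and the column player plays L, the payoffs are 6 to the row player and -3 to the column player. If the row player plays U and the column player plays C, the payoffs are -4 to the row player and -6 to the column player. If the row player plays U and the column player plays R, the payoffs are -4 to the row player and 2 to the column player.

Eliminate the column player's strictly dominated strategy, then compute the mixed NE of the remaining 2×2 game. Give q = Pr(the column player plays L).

The column player's strategy C is strictly dominated by L: 0 > -1 and -3 > -6. Eliminate C.
In a mixed equilibrium the row player is indifferent between D and U; this condition fixes q.
  the row player's payoff to D: q·0 + (1−q)·2 = -2q + 2
  the row player's payoff to U: q·6 + (1−q)·(-4) = 10q - 4
  -2q + 2 = 10q - 4  ⇒  -12q = -6  ⇒  q = 1/2.

q = 1/2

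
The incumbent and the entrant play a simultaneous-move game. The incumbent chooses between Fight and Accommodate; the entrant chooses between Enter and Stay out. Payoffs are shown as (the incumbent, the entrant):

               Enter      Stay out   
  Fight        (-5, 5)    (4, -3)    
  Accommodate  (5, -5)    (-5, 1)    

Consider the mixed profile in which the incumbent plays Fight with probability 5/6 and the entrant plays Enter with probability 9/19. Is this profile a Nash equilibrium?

Given the incumbent's mix p = 5/6, the entrant's payoff from Enter is 10/3 but from Stay out is -7/3. The entrant strictly prefers Enter, so the entrant would not mix.
So the proposed profile is not a Nash equilibrium.

No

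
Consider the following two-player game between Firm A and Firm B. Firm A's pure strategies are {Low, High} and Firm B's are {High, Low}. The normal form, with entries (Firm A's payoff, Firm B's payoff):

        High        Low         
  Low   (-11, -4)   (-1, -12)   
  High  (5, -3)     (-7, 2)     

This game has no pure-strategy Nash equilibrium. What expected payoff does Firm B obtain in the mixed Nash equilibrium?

Set Firm B's expected payoff from High equal to that from Low:
  Firm B's expected payoff from High: p·(-4) + (1−p)·(-3) = -p - 3
  Firm B's expected payoff from Low: p·(-12) + (1−p)·2 = -14p + 2
  -p - 3 = -14p + 2  ⇒  13p = 5  ⇒  p = 5/13.
At equilibrium Firm B is indifferent across columns, so Firm B's payoff equals the payoff from High: (5/13)·(-4) + (8/13)·(-3) = -44/13.

-44/13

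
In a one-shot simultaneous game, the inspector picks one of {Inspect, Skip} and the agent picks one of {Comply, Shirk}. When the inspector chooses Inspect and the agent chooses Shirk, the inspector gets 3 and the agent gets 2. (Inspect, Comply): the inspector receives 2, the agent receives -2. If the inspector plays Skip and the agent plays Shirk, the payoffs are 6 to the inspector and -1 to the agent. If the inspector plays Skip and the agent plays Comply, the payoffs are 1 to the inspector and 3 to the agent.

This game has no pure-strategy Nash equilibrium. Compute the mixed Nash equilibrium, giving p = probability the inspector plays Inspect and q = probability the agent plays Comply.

p = 1/2, q = 3/4

For the agent to be willing to mix, the agent must be indifferent between Comply and Shirk, which pins down the inspector's mix.
  the agent's payoff from Comply: p·(-2) + (1−p)·3 = -5p + 3
  the agent's payoff from Shirk: p·2 + (1−p)·(-1) = 3p - 1
  -5p + 3 = 3p - 1  ⇒  -8p = -4  ⇒  p = 1/2.
Set the inspector's expected payoff from Inspect equal to that from Skip:
  the inspector's payoff from Inspect: q·2 + (1−q)·3 = -q + 3
  the inspector's payoff from Skip: q·1 + (1−q)·6 = -5q + 6
  -q + 3 = -5q + 6  ⇒  4q = 3  ⇒  q = 3/4.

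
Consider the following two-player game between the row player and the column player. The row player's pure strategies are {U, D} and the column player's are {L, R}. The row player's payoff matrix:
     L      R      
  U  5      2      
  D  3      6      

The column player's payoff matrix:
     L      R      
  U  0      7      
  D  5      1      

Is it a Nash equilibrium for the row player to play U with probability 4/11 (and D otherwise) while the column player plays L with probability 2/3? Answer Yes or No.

Check the column player's indifference given the row player's mix p = 4/11:
  payoff from L = 35/11; payoff from R = 35/11 — equal.
Check the row player's indifference given the column player's mix q = 2/3:
  payoff from U = 4; payoff from D = 4 — equal.
Both players are indifferent, so neither can profitably deviate.

Yes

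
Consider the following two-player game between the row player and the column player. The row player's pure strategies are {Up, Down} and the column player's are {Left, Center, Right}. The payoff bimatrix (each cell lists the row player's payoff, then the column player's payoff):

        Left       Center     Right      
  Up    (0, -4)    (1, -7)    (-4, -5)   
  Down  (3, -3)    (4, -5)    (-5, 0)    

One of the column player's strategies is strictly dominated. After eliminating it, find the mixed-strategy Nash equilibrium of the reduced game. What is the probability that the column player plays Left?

q = 1/4

The column player's strategy Center is strictly dominated by Left: -4 > -7 and -3 > -5. Eliminate Center.
For the row player to be willing to mix, the row player must be indifferent between Up and Down, which pins down the column player's mix.
  the row player's payoff from Up: q·0 + (1−q)·(-4) = 4q - 4
  the row player's payoff from Down: q·3 + (1−q)·(-5) = 8q - 5
  4q - 4 = 8q - 5  ⇒  -4q = -1  ⇒  q = 1/4.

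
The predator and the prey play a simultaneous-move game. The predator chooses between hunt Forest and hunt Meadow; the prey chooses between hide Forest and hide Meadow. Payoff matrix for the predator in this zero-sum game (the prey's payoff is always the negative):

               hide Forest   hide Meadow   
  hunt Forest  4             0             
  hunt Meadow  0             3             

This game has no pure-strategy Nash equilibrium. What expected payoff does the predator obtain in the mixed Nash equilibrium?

12/7

For the predator to be willing to mix, the predator must be indifferent between hunt Forest and hunt Meadow, which pins down the prey's mix.
  the predator's payoff to hunt Forest: q·4 + (1−q)·0 = 4q
  the predator's payoff to hunt Meadow: q·0 + (1−q)·3 = -3q + 3
  4q = -3q + 3  ⇒  7q = 3  ⇒  q = 3/7.
At equilibrium the predator is indifferent across rows, so the predator's payoff equals the payoff from hunt Forest: (3/7)·4 + (4/7)·0 = 12/7.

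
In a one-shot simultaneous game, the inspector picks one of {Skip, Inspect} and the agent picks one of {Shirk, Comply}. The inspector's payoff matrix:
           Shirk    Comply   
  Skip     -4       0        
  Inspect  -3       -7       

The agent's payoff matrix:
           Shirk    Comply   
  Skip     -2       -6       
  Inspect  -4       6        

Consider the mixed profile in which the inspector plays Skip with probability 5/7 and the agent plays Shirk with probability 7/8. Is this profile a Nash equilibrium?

Check the agent's indifference given the inspector's mix p = 5/7:
  payoff from Shirk = -18/7; payoff from Comply = -18/7 — equal.
Check the inspector's indifference given the agent's mix q = 7/8:
  payoff from Skip = -7/2; payoff from Inspect = -7/2 — equal.
Both players are indifferent, so neither can profitably deviate.

Yes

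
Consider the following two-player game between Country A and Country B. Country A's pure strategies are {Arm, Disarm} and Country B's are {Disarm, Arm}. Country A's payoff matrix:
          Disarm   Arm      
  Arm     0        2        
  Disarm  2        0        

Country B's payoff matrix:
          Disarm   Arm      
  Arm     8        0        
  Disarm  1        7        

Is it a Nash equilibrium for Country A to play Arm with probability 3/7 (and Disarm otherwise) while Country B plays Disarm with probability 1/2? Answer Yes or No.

Yes

Check Country B's indifference given Country A's mix p = 3/7:
  payoff from Disarm = 4; payoff from Arm = 4 — equal.
Check Country A's indifference given Country B's mix q = 1/2:
  payoff from Arm = 1; payoff from Disarm = 1 — equal.
Both players are indifferent, so neither can profitably deviate.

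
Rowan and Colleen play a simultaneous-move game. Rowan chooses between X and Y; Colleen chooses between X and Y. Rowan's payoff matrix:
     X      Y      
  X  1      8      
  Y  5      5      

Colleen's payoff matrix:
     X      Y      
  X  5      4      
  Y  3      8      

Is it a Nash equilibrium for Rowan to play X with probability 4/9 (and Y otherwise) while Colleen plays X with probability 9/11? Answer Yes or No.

Given Rowan's mix p = 4/9, Colleen's payoff from X is 35/9 but from Y is 56/9. Colleen strictly prefers Y, so Colleen would not mix.
So the proposed profile is not a Nash equilibrium.

No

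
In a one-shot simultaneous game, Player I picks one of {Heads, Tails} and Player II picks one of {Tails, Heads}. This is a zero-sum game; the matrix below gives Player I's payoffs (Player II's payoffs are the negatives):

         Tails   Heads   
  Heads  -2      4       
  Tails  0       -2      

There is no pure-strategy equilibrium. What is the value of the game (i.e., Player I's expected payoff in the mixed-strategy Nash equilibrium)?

v = -1/2

Set Player I's expected payoff from Heads equal to that from Tails:
  Player I's payoff to Heads: q·(-2) + (1−q)·4 = -6q + 4
  Player I's payoff to Tails: q·0 + (1−q)·(-2) = 2q - 2
  -6q + 4 = 2q - 2  ⇒  -8q = -6  ⇒  q = 3/4.
The value is Player I's expected payoff against this mix (using Heads): (3/4)·(-2) + (1/4)·4 = -1/2.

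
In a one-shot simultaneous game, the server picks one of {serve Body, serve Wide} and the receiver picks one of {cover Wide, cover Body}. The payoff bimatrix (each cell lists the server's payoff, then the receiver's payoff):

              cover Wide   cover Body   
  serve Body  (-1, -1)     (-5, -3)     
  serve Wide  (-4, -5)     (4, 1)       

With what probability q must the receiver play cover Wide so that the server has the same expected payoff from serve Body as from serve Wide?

q = 3/4

In a mixed equilibrium the server is indifferent between serve Body and serve Wide; this condition fixes q.
  the server's payoff from serve Body: q·(-1) + (1−q)·(-5) = 4q - 5
  the server's payoff from serve Wide: q·(-4) + (1−q)·4 = -8q + 4
  4q - 5 = -8q + 4  ⇒  12q = 9  ⇒  q = 3/4.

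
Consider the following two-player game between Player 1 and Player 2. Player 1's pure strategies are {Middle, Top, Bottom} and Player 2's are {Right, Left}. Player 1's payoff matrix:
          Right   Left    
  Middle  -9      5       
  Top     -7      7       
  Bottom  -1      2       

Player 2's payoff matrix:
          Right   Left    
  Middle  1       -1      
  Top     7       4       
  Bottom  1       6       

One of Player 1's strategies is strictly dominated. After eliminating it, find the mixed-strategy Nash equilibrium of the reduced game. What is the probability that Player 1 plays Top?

Player 1's strategy Middle is strictly dominated by Top: -7 > -9 and 7 > 5. Eliminate Middle.
Set Player 2's expected payoff from Right equal to that from Left:
  Player 2's payoff to Right: p·7 + (1−p)·1 = 6p + 1
  Player 2's payoff to Left: p·4 + (1−p)·6 = -2p + 6
  6p + 1 = -2p + 6  ⇒  8p = 5  ⇒  p = 5/8.

p = 5/8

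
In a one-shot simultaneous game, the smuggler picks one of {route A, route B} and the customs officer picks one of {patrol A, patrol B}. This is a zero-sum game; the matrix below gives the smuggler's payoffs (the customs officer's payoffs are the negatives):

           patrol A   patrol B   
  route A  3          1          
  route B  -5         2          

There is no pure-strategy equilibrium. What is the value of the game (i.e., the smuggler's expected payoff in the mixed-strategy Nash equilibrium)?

v = 11/9

The customs officer's mix must leave the smuggler indifferent between route A and route B.
  the smuggler's expected payoff from route A: q·3 + (1−q)·1 = 2q + 1
  the smuggler's expected payoff from route B: q·(-5) + (1−q)·2 = -7q + 2
  2q + 1 = -7q + 2  ⇒  9q = 1  ⇒  q = 1/9.
The value is the smuggler's expected payoff against this mix (using route A): (1/9)·3 + (8/9)·1 = 11/9.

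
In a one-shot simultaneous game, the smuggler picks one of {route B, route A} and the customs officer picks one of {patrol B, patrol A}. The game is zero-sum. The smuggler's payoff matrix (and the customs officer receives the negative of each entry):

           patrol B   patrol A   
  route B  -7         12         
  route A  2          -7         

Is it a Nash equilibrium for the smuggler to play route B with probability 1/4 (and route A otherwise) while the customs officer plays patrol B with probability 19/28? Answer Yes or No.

No

Given the smuggler's mix p = 1/4, the customs officer's payoff from patrol B is 1/4 but from patrol A is 9/4. The customs officer strictly prefers patrol A, so the customs officer would not mix.
So the proposed profile is not a Nash equilibrium.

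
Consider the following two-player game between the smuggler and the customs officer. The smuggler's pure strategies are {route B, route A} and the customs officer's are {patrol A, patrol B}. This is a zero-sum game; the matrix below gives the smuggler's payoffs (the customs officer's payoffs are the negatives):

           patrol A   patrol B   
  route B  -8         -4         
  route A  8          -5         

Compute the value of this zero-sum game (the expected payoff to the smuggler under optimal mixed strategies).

v = -72/17

For the smuggler to be willing to mix, the smuggler must be indifferent between route B and route A, which pins down the customs officer's mix.
  the smuggler's expected payoff from route B: q·(-8) + (1−q)·(-4) = -4q - 4
  the smuggler's expected payoff from route A: q·8 + (1−q)·(-5) = 13q - 5
  -4q - 4 = 13q - 5  ⇒  -17q = -1  ⇒  q = 1/17.
The value is the smuggler's expected payoff against this mix (using route B): (1/17)·(-8) + (16/17)·(-4) = -72/17.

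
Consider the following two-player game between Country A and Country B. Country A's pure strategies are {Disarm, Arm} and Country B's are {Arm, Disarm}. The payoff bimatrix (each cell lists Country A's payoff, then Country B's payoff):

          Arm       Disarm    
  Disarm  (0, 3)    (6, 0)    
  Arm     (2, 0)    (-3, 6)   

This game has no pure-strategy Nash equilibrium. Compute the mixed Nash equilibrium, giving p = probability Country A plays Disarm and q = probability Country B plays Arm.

p = 2/3, q = 9/11

For Country B to be willing to mix, Country B must be indifferent between Arm and Disarm, which pins down Country A's mix.
  Country B's payoff to Arm: p·3 + (1−p)·0 = 3p
  Country B's payoff to Disarm: p·0 + (1−p)·6 = -6p + 6
  3p = -6p + 6  ⇒  9p = 6  ⇒  p = 2/3.
For Country A to be willing to mix, Country A must be indifferent between Disarm and Arm, which pins down Country B's mix.
  Country A's payoff to Disarm: q·0 + (1−q)·6 = -6q + 6
  Country A's payoff to Arm: q·2 + (1−q)·(-3) = 5q - 3
  -6q + 6 = 5q - 3  ⇒  -11q = -9  ⇒  q = 9/11.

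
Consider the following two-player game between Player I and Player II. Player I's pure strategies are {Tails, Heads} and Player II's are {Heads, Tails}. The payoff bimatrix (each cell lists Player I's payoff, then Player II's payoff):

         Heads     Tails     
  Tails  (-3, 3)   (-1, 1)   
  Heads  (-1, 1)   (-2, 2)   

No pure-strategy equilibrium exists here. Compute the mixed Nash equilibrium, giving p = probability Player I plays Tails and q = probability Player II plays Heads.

In a mixed equilibrium Player II is indifferent between Heads and Tails; this condition fixes p.
  Player II's expected payoff from Heads: p·3 + (1−p)·1 = 2p + 1
  Player II's expected payoff from Tails: p·1 + (1−p)·2 = -p + 2
  2p + 1 = -p + 2  ⇒  3p = 1  ⇒  p = 1/3.
For Player I to be willing to mix, Player I must be indifferent between Tails and Heads, which pins down Player II's mix.
  Player I's expected payoff from Tails: q·(-3) + (1−q)·(-1) = -2q - 1
  Player I's expected payoff from Heads: q·(-1) + (1−q)·(-2) = q - 2
  -2q - 1 = q - 2  ⇒  -3q = -1  ⇒  q = 1/3.

p = 1/3, q = 1/3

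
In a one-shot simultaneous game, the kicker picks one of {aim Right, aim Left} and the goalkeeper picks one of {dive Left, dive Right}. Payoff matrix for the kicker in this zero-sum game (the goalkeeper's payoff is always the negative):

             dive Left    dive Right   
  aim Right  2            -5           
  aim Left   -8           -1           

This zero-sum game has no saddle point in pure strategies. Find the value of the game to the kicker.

v = -3

The kicker's indifference between aim Right and aim Left determines the goalkeeper's mixing probability q:
  the kicker's expected payoff from aim Right: q·2 + (1−q)·(-5) = 7q - 5
  the kicker's expected payoff from aim Left: q·(-8) + (1−q)·(-1) = -7q - 1
  7q - 5 = -7q - 1  ⇒  14q = 4  ⇒  q = 2/7.
The value is the kicker's expected payoff against this mix (using aim Right): (2/7)·2 + (5/7)·(-5) = -3.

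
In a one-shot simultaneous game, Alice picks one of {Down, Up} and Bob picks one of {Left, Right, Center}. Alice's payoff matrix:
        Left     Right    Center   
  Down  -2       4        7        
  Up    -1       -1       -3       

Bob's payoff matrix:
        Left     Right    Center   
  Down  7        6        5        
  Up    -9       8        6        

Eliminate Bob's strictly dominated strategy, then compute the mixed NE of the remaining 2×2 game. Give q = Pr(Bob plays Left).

Bob's strategy Center is strictly dominated by Right: 6 > 5 and 8 > 6. Eliminate Center.
Bob's mix must leave Alice indifferent between Down and Up.
  Alice's expected payoff from Down: q·(-2) + (1−q)·4 = -6q + 4
  Alice's expected payoff from Up: q·(-1) + (1−q)·(-1) = -1
  -6q + 4 = -1  ⇒  -6q = -5  ⇒  q = 5/6.

q = 5/6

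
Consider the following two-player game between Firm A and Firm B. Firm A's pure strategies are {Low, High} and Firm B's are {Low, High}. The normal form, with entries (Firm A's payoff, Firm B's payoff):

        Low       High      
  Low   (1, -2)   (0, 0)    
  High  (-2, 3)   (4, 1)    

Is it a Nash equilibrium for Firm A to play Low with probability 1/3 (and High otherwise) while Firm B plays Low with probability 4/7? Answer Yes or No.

Given Firm A's mix p = 1/3, Firm B's payoff from Low is 4/3 but from High is 2/3. Firm B strictly prefers Low, so Firm B would not mix.
So the proposed profile is not a Nash equilibrium.

No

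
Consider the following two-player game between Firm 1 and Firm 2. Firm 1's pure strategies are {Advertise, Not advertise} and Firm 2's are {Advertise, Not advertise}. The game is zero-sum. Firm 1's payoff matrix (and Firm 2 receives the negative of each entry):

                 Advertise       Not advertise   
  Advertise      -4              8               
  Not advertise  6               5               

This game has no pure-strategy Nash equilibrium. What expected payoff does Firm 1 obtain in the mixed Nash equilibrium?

68/13

Firm 2's mix must leave Firm 1 indifferent between Advertise and Not advertise.
  Firm 1's expected payoff from Advertise: q·(-4) + (1−q)·8 = -12q + 8
  Firm 1's expected payoff from Not advertise: q·6 + (1−q)·5 = q + 5
  -12q + 8 = q + 5  ⇒  -13q = -3  ⇒  q = 3/13.
At equilibrium Firm 1 is indifferent across rows, so Firm 1's payoff equals the payoff from Advertise: (3/13)·(-4) + (10/13)·8 = 68/13.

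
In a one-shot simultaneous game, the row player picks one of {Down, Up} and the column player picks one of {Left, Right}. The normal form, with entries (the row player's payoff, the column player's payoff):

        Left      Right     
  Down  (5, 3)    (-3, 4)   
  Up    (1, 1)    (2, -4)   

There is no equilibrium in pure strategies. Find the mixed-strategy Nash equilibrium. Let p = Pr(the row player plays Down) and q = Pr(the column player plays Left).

The column player's indifference between Left and Right determines the row player's mixing probability p:
  the column player's payoff to Left: p·3 + (1−p)·1 = 2p + 1
  the column player's payoff to Right: p·4 + (1−p)·(-4) = 8p - 4
  2p + 1 = 8p - 4  ⇒  -6p = -5  ⇒  p = 5/6.
For the row player to be willing to mix, the row player must be indifferent between Down and Up, which pins down the column player's mix.
  the row player's expected payoff from Down: q·5 + (1−q)·(-3) = 8q - 3
  the row player's expected payoff from Up: q·1 + (1−q)·2 = -q + 2
  8q - 3 = -q + 2  ⇒  9q = 5  ⇒  q = 5/9.

p = 5/6, q = 5/9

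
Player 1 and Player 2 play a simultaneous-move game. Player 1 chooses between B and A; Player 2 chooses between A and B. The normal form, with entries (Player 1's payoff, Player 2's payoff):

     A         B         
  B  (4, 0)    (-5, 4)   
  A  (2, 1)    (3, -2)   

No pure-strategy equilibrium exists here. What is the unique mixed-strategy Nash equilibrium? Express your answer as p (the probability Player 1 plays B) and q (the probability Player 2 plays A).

p = 3/7, q = 4/5

For Player 2 to be willing to mix, Player 2 must be indifferent between A and B, which pins down Player 1's mix.
  Player 2's payoff from A: p·0 + (1−p)·1 = -p + 1
  Player 2's payoff from B: p·4 + (1−p)·(-2) = 6p - 2
  -p + 1 = 6p - 2  ⇒  -7p = -3  ⇒  p = 3/7.
In a mixed equilibrium Player 1 is indifferent between B and A; this condition fixes q.
  Player 1's payoff from B: q·4 + (1−q)·(-5) = 9q - 5
  Player 1's payoff from A: q·2 + (1−q)·3 = -q + 3
  9q - 5 = -q + 3  ⇒  10q = 8  ⇒  q = 4/5.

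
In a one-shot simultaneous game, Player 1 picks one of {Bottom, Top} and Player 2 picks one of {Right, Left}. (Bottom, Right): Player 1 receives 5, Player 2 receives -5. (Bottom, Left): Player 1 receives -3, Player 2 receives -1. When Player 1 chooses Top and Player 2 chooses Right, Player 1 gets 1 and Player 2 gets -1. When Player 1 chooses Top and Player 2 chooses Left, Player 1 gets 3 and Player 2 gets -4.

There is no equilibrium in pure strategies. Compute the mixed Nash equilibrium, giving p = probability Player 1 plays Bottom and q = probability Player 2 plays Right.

For Player 2 to be willing to mix, Player 2 must be indifferent between Right and Left, which pins down Player 1's mix.
  Player 2's expected payoff from Right: p·(-5) + (1−p)·(-1) = -4p - 1
  Player 2's expected payoff from Left: p·(-1) + (1−p)·(-4) = 3p - 4
  -4p - 1 = 3p - 4  ⇒  -7p = -3  ⇒  p = 3/7.
For Player 1 to be willing to mix, Player 1 must be indifferent between Bottom and Top, which pins down Player 2's mix.
  Player 1's expected payoff from Bottom: q·5 + (1−q)·(-3) = 8q - 3
  Player 1's expected payoff from Top: q·1 + (1−q)·3 = -2q + 3
  8q - 3 = -2q + 3  ⇒  10q = 6  ⇒  q = 3/5.

p = 3/7, q = 3/5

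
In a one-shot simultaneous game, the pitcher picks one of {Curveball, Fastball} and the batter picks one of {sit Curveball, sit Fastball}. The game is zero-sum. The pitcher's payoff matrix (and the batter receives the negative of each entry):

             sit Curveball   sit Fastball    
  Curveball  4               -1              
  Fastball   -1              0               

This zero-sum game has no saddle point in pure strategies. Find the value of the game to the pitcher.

The pitcher's indifference between Curveball and Fastball determines the batter's mixing probability q:
  the pitcher's payoff to Curveball: q·4 + (1−q)·(-1) = 5q - 1
  the pitcher's payoff to Fastball: q·(-1) + (1−q)·0 = -q
  5q - 1 = -q  ⇒  6q = 1  ⇒  q = 1/6.
The value is the pitcher's expected payoff against this mix (using Curveball): (1/6)·4 + (5/6)·(-1) = -1/6.

v = -1/6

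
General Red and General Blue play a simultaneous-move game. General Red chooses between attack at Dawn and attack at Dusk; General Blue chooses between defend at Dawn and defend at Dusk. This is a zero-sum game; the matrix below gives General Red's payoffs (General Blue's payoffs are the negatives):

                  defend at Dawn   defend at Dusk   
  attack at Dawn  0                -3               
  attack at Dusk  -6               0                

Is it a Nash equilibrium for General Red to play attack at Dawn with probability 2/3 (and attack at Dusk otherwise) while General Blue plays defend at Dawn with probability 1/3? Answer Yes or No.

Yes

Check General Blue's indifference given General Red's mix p = 2/3:
  payoff from defend at Dawn = 2; payoff from defend at Dusk = 2 — equal.
Check General Red's indifference given General Blue's mix q = 1/3:
  payoff from attack at Dawn = -2; payoff from attack at Dusk = -2 — equal.
Both players are indifferent, so neither can profitably deviate.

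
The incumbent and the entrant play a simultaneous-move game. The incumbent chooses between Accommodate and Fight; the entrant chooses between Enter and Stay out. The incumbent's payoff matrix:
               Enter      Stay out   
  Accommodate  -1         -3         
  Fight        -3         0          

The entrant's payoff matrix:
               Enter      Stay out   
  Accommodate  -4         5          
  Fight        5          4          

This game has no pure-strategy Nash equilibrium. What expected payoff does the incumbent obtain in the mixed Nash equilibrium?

The entrant's mix must leave the incumbent indifferent between Accommodate and Fight.
  the incumbent's expected payoff from Accommodate: q·(-1) + (1−q)·(-3) = 2q - 3
  the incumbent's expected payoff from Fight: q·(-3) + (1−q)·0 = -3q
  2q - 3 = -3q  ⇒  5q = 3  ⇒  q = 3/5.
At equilibrium the incumbent is indifferent across rows, so the incumbent's payoff equals the payoff from Accommodate: (3/5)·(-1) + (2/5)·(-3) = -9/5.

-9/5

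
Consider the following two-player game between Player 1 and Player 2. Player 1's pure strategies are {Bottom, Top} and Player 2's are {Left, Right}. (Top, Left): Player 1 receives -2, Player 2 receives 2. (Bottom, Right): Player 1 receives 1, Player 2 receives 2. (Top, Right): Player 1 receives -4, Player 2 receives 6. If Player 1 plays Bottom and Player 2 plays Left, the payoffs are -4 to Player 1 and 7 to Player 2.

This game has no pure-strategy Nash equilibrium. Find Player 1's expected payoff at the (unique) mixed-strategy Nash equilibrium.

-18/7

Player 2's mix must leave Player 1 indifferent between Bottom and Top.
  Player 1's expected payoff from Bottom: q·(-4) + (1−q)·1 = -5q + 1
  Player 1's expected payoff from Top: q·(-2) + (1−q)·(-4) = 2q - 4
  -5q + 1 = 2q - 4  ⇒  -7q = -5  ⇒  q = 5/7.
At equilibrium Player 1 is indifferent across rows, so Player 1's payoff equals the payoff from Bottom: (5/7)·(-4) + (2/7)·1 = -18/7.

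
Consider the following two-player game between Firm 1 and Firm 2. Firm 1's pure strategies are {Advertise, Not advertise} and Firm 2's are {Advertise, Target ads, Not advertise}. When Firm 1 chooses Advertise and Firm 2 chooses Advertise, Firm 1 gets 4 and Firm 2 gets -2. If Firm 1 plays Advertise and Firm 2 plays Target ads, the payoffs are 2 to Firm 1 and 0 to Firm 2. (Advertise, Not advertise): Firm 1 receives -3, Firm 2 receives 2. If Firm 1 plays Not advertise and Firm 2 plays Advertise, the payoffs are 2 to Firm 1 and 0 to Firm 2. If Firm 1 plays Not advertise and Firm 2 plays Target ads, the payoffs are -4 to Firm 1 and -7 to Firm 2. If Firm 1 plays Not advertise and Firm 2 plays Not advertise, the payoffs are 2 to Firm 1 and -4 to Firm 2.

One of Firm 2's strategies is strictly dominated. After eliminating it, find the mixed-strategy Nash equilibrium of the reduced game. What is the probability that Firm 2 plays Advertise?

q = 5/7

Firm 2's strategy Target ads is strictly dominated by Not advertise: 2 > 0 and -4 > -7. Eliminate Target ads.
Firm 2's mix must leave Firm 1 indifferent between Advertise and Not advertise.
  Firm 1's payoff to Advertise: q·4 + (1−q)·(-3) = 7q - 3
  Firm 1's payoff to Not advertise: q·2 + (1−q)·2 = 2
  7q - 3 = 2  ⇒  7q = 5  ⇒  q = 5/7.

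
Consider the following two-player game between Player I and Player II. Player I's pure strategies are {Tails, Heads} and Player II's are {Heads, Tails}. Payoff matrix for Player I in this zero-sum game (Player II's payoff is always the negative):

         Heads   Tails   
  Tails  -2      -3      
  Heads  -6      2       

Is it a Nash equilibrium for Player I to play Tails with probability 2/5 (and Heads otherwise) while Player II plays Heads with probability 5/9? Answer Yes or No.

Given Player I's mix p = 2/5, Player II's payoff from Heads is 22/5 but from Tails is 0. Player II strictly prefers Heads, so Player II would not mix.
So the proposed profile is not a Nash equilibrium.

No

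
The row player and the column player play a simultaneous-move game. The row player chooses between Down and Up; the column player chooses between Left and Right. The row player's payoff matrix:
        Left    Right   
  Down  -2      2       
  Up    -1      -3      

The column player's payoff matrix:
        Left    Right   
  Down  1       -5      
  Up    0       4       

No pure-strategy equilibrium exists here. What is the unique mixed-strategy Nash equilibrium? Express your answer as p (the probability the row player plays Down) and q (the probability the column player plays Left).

p = 2/5, q = 5/6

Set the column player's expected payoff from Left equal to that from Right:
  the column player's payoff from Left: p·1 + (1−p)·0 = p
  the column player's payoff from Right: p·(-5) + (1−p)·4 = -9p + 4
  p = -9p + 4  ⇒  10p = 4  ⇒  p = 2/5.
For the row player to be willing to mix, the row player must be indifferent between Down and Up, which pins down the column player's mix.
  the row player's payoff to Down: q·(-2) + (1−q)·2 = -4q + 2
  the row player's payoff to Up: q·(-1) + (1−q)·(-3) = 2q - 3
  -4q + 2 = 2q - 3  ⇒  -6q = -5  ⇒  q = 5/6.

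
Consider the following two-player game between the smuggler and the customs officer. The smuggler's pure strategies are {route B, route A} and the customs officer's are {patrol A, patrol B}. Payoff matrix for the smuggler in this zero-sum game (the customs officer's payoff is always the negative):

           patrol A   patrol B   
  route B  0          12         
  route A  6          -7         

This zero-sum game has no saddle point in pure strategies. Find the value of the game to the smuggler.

For the smuggler to be willing to mix, the smuggler must be indifferent between route B and route A, which pins down the customs officer's mix.
  the smuggler's payoff to route B: q·0 + (1−q)·12 = -12q + 12
  the smuggler's payoff to route A: q·6 + (1−q)·(-7) = 13q - 7
  -12q + 12 = 13q - 7  ⇒  -25q = -19  ⇒  q = 19/25.
The value is the smuggler's expected payoff against this mix (using route B): (19/25)·0 + (6/25)·12 = 72/25.

v = 72/25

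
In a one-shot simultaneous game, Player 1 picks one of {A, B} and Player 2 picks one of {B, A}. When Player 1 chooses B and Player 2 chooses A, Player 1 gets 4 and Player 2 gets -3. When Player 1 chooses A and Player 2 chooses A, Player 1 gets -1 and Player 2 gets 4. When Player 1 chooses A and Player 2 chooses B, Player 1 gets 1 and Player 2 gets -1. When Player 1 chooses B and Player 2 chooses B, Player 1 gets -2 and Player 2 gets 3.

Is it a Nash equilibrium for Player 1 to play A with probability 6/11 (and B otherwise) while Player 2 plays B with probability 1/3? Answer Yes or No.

Given Player 2's mix q = 1/3, Player 1's payoff from A is -1/3 but from B is 2. Player 1 strictly prefers B, so Player 1 would not mix.
So the proposed profile is not a Nash equilibrium.

No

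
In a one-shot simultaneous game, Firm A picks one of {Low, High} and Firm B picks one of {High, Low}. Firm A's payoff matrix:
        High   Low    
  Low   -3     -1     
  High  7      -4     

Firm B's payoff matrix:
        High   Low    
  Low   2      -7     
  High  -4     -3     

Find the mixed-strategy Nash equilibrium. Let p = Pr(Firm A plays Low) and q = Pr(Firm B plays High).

p = 1/10, q = 3/13

Firm A's mix must leave Firm B indifferent between High and Low.
  Firm B's payoff to High: p·2 + (1−p)·(-4) = 6p - 4
  Firm B's payoff to Low: p·(-7) + (1−p)·(-3) = -4p - 3
  6p - 4 = -4p - 3  ⇒  10p = 1  ⇒  p = 1/10.
Firm B's mix must leave Firm A indifferent between Low and High.
  Firm A's expected payoff from Low: q·(-3) + (1−q)·(-1) = -2q - 1
  Firm A's expected payoff from High: q·7 + (1−q)·(-4) = 11q - 4
  -2q - 1 = 11q - 4  ⇒  -13q = -3  ⇒  q = 3/13.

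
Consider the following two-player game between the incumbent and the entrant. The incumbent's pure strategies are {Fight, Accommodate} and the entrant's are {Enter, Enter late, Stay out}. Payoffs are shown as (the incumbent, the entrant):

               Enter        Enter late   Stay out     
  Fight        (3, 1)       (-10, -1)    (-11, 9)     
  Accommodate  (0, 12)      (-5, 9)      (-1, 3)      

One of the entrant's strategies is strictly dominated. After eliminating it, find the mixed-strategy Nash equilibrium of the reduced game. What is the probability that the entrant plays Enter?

q = 10/13

The entrant's strategy Enter late is strictly dominated by Enter: 1 > -1 and 12 > 9. Eliminate Enter late.
For the incumbent to be willing to mix, the incumbent must be indifferent between Fight and Accommodate, which pins down the entrant's mix.
  the incumbent's expected payoff from Fight: q·3 + (1−q)·(-11) = 14q - 11
  the incumbent's expected payoff from Accommodate: q·0 + (1−q)·(-1) = q - 1
  14q - 11 = q - 1  ⇒  13q = 10  ⇒  q = 10/13.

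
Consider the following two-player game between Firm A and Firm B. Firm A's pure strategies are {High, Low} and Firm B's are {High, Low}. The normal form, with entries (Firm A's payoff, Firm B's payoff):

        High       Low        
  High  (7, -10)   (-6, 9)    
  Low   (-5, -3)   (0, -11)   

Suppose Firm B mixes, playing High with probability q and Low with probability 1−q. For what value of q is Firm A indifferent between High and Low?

q = 1/3

In a mixed equilibrium Firm A is indifferent between High and Low; this condition fixes q.
  Firm A's expected payoff from High: q·7 + (1−q)·(-6) = 13q - 6
  Firm A's expected payoff from Low: q·(-5) + (1−q)·0 = -5q
  13q - 6 = -5q  ⇒  18q = 6  ⇒  q = 1/3.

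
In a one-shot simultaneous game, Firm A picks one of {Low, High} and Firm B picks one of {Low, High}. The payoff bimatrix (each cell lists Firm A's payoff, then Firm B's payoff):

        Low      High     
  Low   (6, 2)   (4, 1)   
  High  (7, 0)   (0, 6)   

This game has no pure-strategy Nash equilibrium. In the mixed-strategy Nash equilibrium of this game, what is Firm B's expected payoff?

12/7

Firm B's indifference between Low and High determines Firm A's mixing probability p:
  Firm B's expected payoff from Low: p·2 + (1−p)·0 = 2p
  Firm B's expected payoff from High: p·1 + (1−p)·6 = -5p + 6
  2p = -5p + 6  ⇒  7p = 6  ⇒  p = 6/7.
At equilibrium Firm B is indifferent across columns, so Firm B's payoff equals the payoff from Low: (6/7)·2 + (1/7)·0 = 12/7.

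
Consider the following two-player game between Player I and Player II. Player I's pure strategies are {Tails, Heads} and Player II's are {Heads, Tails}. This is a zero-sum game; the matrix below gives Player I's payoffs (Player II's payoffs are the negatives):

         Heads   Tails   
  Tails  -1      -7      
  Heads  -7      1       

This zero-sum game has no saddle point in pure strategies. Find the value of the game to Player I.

v = -25/7

Set Player I's expected payoff from Tails equal to that from Heads:
  Player I's payoff to Tails: q·(-1) + (1−q)·(-7) = 6q - 7
  Player I's payoff to Heads: q·(-7) + (1−q)·1 = -8q + 1
  6q - 7 = -8q + 1  ⇒  14q = 8  ⇒  q = 4/7.
The value is Player I's expected payoff against this mix (using Tails): (4/7)·(-1) + (3/7)·(-7) = -25/7.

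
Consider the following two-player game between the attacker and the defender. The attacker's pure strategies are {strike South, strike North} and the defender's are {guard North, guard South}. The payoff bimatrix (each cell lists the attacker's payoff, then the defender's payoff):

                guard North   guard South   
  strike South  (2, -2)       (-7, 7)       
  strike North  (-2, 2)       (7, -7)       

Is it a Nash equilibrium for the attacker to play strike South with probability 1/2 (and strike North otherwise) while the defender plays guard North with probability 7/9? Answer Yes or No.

Check the defender's indifference given the attacker's mix p = 1/2:
  payoff from guard North = 0; payoff from guard South = 0 — equal.
Check the attacker's indifference given the defender's mix q = 7/9:
  payoff from strike South = 0; payoff from strike North = 0 — equal.
Both players are indifferent, so neither can profitably deviate.

Yes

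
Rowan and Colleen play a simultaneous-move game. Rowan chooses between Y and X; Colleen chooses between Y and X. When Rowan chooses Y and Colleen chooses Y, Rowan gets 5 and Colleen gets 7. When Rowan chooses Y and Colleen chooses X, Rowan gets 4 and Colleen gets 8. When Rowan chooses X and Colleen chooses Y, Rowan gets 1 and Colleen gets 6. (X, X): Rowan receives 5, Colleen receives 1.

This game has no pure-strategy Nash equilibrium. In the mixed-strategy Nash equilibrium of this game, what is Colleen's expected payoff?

Set Colleen's expected payoff from Y equal to that from X:
  Colleen's expected payoff from Y: p·7 + (1−p)·6 = p + 6
  Colleen's expected payoff from X: p·8 + (1−p)·1 = 7p + 1
  p + 6 = 7p + 1  ⇒  -6p = -5  ⇒  p = 5/6.
At equilibrium Colleen is indifferent across columns, so Colleen's payoff equals the payoff from Y: (5/6)·7 + (1/6)·6 = 41/6.

41/6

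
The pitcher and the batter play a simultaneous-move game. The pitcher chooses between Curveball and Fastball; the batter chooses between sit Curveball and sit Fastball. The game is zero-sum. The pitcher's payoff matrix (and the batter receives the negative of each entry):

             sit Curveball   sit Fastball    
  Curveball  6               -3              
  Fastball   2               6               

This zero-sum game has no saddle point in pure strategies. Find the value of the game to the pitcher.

The batter's mix must leave the pitcher indifferent between Curveball and Fastball.
  the pitcher's payoff from Curveball: q·6 + (1−q)·(-3) = 9q - 3
  the pitcher's payoff from Fastball: q·2 + (1−q)·6 = -4q + 6
  9q - 3 = -4q + 6  ⇒  13q = 9  ⇒  q = 9/13.
The value is the pitcher's expected payoff against this mix (using Curveball): (9/13)·6 + (4/13)·(-3) = 42/13.

v = 42/13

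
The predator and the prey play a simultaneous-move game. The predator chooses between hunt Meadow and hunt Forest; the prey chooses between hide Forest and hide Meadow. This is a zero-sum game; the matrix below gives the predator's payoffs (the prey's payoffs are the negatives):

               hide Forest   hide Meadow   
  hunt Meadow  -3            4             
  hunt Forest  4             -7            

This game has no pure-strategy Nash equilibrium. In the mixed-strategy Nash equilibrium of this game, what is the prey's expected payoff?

The prey's indifference between hide Forest and hide Meadow determines the predator's mixing probability p:
  the prey's payoff from hide Forest: p·3 + (1−p)·(-4) = 7p - 4
  the prey's payoff from hide Meadow: p·(-4) + (1−p)·7 = -11p + 7
  7p - 4 = -11p + 7  ⇒  18p = 11  ⇒  p = 11/18.
At equilibrium the prey is indifferent across columns, so the prey's payoff equals the payoff from hide Forest: (11/18)·3 + (7/18)·(-4) = 5/18.

5/18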